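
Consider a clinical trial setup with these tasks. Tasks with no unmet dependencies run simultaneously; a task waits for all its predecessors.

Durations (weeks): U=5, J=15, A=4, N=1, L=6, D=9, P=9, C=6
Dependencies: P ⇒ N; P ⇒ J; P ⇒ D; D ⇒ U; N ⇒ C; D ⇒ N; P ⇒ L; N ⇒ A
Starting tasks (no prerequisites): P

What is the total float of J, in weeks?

P→D→N→C = 9+9+1+6 = 25 sets the makespan at 25 weeks.
Longest path through J: 24 weeks (earliest finish 24, latest finish 25).
Slack of J = 10 − 9 = 1 week.

1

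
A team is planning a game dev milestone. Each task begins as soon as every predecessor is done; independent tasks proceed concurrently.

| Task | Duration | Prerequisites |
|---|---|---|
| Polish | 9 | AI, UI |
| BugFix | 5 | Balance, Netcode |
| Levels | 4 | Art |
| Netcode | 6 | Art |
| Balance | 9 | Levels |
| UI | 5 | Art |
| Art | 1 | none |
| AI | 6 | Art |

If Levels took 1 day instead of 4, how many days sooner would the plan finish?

The binding path is Art→Levels→Balance→BugFix = 1+4+9+5 = 19; finish at 19 days.
Since Levels is critical, the -3 change carries straight to that chain (now 16 days).
The critical path is still Art→Levels→Balance→BugFix; finish is now 16 days.
Change in finish: 16 − 19 = -3 days.

3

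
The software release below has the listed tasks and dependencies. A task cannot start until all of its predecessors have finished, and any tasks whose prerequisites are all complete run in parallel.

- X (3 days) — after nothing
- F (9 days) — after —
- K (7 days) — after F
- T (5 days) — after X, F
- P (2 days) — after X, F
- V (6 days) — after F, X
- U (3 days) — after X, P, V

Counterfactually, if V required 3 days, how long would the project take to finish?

16

Actual critical path: F→V→U = 9+6+3 = 18 ⇒ 18 days.
V lies on that path, so at 3 days the path becomes 15 days.
New critical path: F→K = 9+7 = 16 ⇒ 16 days.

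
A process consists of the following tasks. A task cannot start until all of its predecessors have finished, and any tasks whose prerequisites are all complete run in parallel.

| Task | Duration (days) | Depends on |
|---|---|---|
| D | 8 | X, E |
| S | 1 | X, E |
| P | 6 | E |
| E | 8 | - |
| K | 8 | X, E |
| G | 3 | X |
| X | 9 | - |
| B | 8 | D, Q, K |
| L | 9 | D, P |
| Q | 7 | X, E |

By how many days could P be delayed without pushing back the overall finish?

X→D→L = 9+8+9 = 26 sets the makespan at 26 days.
Longest path through P: 23 days (earliest finish 14, latest finish 17).
So P can slip 17 − 14 = 3 days.

3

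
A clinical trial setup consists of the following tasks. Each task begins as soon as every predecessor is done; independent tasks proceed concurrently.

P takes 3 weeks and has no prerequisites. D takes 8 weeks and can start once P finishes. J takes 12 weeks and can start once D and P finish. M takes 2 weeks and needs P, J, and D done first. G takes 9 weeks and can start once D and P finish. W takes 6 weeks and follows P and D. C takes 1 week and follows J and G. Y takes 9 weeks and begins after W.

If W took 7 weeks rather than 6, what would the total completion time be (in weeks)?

27

Baseline: P→D→W→Y = 3+8+6+9 = 26 → 26 weeks.
Since W is critical, the +1 change carries straight to that chain (now 27 weeks).
The critical path is still P→D→W→Y; finish is now 27 weeks.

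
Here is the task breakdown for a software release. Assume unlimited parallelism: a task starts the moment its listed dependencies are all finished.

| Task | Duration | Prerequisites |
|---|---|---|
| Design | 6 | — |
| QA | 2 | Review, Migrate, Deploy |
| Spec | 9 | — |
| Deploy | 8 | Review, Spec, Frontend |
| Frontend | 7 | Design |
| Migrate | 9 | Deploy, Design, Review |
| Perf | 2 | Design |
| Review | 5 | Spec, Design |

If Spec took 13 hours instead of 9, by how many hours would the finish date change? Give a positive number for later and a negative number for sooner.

As given, the longest chain is Spec→Review→Deploy→Migrate→QA = 9+5+8+9+2 = 33, so the finish is 33 hours.
Spec is on the critical path; changing it to 13 makes that path 37 hours.
No other chain overtakes it, so the finish is 37 hours.
Change in finish: 37 − 33 = +4 hours.

4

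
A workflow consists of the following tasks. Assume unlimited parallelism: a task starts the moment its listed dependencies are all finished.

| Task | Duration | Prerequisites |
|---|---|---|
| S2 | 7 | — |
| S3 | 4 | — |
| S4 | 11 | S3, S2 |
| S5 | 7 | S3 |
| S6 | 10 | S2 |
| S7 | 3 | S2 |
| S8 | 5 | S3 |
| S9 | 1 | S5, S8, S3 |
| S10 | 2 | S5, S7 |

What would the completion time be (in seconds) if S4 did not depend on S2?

Before: longest chain S2→S4 = 7+11 = 18, finish 18.
Without S2→S4, S4's earliest start moves from 7 to 4.
The longest chain is now S2→S6 = 7+10 = 17, so the workflow takes 17 seconds.

17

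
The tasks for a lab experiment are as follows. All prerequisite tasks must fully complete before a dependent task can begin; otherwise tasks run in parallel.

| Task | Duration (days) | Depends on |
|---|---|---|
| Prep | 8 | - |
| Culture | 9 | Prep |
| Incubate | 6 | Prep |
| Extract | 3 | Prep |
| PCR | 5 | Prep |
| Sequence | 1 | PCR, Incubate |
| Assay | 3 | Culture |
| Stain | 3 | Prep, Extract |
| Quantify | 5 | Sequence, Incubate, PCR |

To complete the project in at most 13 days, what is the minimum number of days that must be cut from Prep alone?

7

Current finish: 20 days; target: 13.
Prep is on every critical path, so each day cut from Prep cuts the finish by one (this holds down to a finish of 13).
Need 20 − 13 = 7 days off Prep → Prep becomes 1 day, finish becomes 13.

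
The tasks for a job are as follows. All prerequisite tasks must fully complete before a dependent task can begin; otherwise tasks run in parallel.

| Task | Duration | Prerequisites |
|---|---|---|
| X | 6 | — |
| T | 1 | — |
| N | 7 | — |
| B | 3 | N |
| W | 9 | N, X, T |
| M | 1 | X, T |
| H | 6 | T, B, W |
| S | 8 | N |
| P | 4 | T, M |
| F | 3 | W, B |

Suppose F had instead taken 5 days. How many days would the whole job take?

The binding path is N→W→H = 7+9+6 = 22; finish at 22 days.
F has 3 days of float (longest path through it is 19).
The critical path is still N→W→H; finish is now 22 days.

22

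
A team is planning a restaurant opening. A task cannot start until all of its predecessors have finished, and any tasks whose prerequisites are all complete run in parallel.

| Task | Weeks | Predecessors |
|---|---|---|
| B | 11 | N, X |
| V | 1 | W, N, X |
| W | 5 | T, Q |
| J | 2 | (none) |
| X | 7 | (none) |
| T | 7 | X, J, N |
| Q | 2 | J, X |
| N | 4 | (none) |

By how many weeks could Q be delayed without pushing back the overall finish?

X→T→W→V = 7+7+5+1 = 20 sets the makespan at 20 weeks.
Longest path through Q: 15 weeks (earliest finish 9, latest finish 14).
So Q can slip 14 − 9 = 5 weeks.

5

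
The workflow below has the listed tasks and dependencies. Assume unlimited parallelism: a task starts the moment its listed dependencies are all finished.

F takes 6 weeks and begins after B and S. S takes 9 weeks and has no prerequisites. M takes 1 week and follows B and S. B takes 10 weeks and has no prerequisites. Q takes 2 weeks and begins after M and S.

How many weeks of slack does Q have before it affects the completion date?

3

Critical path: B→F = 10+6 = 16, so the finish is 16 weeks.
Longest path through Q: 13 weeks (earliest finish 13, latest finish 16).
Slack of Q = 14 − 11 = 3 weeks.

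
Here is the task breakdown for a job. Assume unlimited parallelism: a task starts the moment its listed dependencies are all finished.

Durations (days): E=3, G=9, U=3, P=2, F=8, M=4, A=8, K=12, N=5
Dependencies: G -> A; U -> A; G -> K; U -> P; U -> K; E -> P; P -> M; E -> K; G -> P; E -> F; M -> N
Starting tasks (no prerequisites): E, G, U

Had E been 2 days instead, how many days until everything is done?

21

As given, the longest chain is G→K = 9+12 = 21, so the finish is 21 days.
The longest path through E is only 15 days, so E has float 6.
No other chain overtakes it, so the finish is 21 days.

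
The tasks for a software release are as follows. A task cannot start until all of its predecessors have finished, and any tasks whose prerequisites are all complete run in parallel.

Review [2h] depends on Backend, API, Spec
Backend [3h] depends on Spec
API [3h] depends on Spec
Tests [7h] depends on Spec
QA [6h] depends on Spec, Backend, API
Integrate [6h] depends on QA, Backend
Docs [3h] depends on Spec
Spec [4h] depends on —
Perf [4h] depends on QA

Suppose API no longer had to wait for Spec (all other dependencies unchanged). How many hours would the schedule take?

With the dependency in place, Spec→Backend→QA→Integrate = 4+3+6+6 = 19 sets the finish at 19 hours.
Without Spec→API, API's earliest start moves from 4 to 0.
The longest chain is now Spec→Backend→QA→Integrate = 4+3+6+6 = 19, so the schedule takes 19 hours.

19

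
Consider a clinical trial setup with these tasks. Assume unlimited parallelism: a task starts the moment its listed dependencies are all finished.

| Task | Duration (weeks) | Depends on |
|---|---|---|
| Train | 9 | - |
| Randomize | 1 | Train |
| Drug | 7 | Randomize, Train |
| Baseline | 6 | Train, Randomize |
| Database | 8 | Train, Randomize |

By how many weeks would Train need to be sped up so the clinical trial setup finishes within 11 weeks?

Current finish: 18 weeks; target: 11.
Train is on every critical path, so each week cut from Train cuts the finish by one (this holds down to a finish of 10).
Need 18 − 11 = 7 weeks off Train → Train becomes 2 weeks, finish becomes 11.

7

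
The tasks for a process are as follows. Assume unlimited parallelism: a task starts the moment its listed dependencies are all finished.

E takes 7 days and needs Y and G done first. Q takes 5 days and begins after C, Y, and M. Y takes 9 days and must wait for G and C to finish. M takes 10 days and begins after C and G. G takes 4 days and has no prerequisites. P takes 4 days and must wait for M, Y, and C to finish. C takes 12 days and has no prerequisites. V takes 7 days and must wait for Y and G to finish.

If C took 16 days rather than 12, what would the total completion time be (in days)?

32

Critical path before the change: C→Y→V = 12+9+7 = 28 giving 28 days.
Since C is critical, the +4 change carries straight to that chain (now 32 days).
No other chain overtakes it, so the finish is 32 days.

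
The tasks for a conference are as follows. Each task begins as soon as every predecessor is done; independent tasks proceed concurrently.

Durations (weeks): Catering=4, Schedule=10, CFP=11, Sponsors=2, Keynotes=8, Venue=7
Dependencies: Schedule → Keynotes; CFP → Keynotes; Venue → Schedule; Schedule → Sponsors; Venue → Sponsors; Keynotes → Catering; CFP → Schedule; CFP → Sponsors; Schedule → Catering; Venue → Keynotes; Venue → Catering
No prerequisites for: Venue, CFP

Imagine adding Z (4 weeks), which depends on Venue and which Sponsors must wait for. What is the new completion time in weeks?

Originally the project takes 33 weeks.
With Z inserted, Sponsors now waits for max(CFP, Venue, Schedule, Z).
New critical path: CFP→Schedule→Keynotes→Catering = 11+10+8+4 = 33 ⇒ 33 weeks.

33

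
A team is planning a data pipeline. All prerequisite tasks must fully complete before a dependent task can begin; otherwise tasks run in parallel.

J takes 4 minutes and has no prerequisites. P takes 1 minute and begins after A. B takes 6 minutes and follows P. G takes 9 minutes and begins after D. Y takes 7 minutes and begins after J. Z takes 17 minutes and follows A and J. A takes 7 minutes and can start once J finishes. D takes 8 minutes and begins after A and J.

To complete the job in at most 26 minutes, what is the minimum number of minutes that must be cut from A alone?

Current finish: 28 minutes; target: 26.
A is on every critical path, so each minute cut from A cuts the finish by one (this holds down to a finish of 22).
Need 28 − 26 = 2 minutes off A → A becomes 5 minutes, finish becomes 26.

2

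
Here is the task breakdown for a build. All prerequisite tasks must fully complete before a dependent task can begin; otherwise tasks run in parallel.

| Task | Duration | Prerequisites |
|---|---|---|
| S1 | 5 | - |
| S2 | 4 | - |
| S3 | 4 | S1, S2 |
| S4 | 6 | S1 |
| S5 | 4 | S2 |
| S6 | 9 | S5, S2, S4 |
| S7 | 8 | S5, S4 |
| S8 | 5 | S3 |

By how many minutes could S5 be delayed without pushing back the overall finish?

3

S1→S4→S6 = 5+6+9 = 20 sets the makespan at 20 minutes.
S5 finishes as early as 8 and must finish by 11.
Slack of S5 = 7 − 4 = 3 minutes.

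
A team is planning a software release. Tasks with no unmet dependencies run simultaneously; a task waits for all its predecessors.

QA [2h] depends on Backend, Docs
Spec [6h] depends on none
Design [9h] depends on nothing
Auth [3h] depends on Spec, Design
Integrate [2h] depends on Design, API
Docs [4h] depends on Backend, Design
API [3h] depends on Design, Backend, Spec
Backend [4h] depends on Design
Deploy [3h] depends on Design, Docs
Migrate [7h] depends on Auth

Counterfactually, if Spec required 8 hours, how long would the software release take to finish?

20

Actual critical path: Design→Backend→Docs→Deploy = 9+4+4+3 = 20 ⇒ 20 hours.
The longest path through Spec is only 16 hours, so Spec has float 4.
That remains the longest chain; total 20 hours.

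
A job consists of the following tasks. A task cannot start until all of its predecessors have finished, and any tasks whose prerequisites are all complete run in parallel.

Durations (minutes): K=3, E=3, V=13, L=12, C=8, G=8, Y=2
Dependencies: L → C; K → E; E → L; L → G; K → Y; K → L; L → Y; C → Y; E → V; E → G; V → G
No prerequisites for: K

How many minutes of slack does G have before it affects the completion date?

K→E→L→C→Y = 3+3+12+8+2 = 28 sets the makespan at 28 minutes.
G finishes as early as 27 and must finish by 28.
So G can slip 28 − 27 = 1 minute.

1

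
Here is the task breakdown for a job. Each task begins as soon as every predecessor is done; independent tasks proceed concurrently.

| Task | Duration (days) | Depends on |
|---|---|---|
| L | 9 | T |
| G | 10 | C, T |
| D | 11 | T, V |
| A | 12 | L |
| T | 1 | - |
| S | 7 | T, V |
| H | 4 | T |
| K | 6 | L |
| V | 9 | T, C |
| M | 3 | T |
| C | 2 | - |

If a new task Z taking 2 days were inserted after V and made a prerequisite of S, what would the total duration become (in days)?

22

Originally the plan takes 22 days.
With Z inserted, S now waits for max(T, V, Z).
New critical path: T→L→A = 1+9+12 = 22 ⇒ 22 days.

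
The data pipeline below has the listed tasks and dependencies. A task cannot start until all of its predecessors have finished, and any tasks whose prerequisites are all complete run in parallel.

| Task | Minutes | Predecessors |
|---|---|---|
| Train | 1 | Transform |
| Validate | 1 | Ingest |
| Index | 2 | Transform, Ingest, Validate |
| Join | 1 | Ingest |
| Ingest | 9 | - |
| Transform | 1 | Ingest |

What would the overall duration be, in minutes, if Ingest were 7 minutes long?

Critical path before the change: Ingest→Validate→Index = 9+1+2 = 12 giving 12 minutes.
Ingest lies on that path, so at 7 minutes the path becomes 10 minutes.
That remains the longest chain; total 10 minutes.

10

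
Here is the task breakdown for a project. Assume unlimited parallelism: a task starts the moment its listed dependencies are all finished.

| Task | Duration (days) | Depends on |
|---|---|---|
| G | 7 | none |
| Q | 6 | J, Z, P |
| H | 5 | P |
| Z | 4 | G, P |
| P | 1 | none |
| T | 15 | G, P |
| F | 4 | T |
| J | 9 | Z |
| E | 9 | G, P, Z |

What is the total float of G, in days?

Critical path: G→Z→J→Q = 7+4+9+6 = 26, so the finish is 26 days.
Longest path through G: 26 days (earliest finish 7, latest finish 7).
So G can slip 7 − 7 = 0 days.

0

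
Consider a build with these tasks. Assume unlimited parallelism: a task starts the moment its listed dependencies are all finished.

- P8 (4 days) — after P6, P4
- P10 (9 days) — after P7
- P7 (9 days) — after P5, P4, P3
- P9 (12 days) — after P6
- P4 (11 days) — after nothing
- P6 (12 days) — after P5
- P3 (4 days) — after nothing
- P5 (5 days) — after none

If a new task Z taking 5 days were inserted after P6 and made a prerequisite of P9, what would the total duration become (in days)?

34

Originally the project takes 29 days.
With Z inserted, P9 now waits for max(P6, Z).
New critical path: P5→P6→Z→P9 = 5+12+5+12 = 34 ⇒ 34 days.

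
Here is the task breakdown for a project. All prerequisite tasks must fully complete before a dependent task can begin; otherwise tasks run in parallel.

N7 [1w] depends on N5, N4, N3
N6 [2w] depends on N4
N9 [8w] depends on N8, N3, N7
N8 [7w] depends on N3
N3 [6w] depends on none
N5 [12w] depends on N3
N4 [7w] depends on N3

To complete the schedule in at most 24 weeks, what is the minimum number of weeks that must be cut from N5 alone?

Current finish: 27 weeks; target: 24.
N5 is on every critical path, so each week cut from N5 cuts the finish by one (this holds down to a finish of 22).
Need 27 − 24 = 3 weeks off N5 → N5 becomes 9 weeks, finish becomes 24.

3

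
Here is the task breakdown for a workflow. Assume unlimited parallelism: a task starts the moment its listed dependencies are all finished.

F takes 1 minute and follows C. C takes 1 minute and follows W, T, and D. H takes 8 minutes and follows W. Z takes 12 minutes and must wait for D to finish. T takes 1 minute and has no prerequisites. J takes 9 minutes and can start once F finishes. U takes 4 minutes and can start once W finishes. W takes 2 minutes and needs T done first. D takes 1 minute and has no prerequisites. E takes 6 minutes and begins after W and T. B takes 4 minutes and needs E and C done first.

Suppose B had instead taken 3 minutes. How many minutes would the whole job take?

14

Actual critical path: T→W→C→F→J = 1+2+1+1+9 = 14 ⇒ 14 minutes.
B has 1 minute of float (longest path through it is 13).
The critical path is still T→W→C→F→J; finish is now 14 minutes.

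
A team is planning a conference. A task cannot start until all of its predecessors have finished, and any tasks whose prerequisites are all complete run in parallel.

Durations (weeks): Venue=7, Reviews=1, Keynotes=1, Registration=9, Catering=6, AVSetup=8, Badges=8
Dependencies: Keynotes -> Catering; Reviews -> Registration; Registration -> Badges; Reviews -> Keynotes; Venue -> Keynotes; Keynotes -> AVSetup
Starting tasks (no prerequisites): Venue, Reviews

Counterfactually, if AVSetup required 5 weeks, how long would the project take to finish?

18

Critical path before the change: Reviews→Registration→Badges = 1+9+8 = 18 giving 18 weeks.
AVSetup has 2 weeks of float (longest path through it is 16).
That remains the longest chain; total 18 weeks.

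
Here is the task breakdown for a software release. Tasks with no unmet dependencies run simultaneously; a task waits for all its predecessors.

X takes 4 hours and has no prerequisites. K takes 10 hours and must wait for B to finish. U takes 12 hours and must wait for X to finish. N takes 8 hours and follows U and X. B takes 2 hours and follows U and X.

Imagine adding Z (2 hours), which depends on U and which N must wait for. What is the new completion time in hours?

28

Originally the plan takes 28 hours.
With Z inserted, N now waits for max(U, X, Z).
New critical path: X→U→B→K = 4+12+2+10 = 28 ⇒ 28 hours.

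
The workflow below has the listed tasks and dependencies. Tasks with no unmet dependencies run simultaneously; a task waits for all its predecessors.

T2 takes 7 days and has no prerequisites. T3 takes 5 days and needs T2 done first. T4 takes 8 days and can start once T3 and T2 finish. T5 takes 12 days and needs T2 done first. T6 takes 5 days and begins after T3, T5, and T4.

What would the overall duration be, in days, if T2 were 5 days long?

Baseline: T2→T3→T4→T6 = 7+5+8+5 = 25 → 25 days.
T2 lies on that path, so at 5 days the path becomes 23 days.
The critical path is still T2→T3→T4→T6; finish is now 23 days.

23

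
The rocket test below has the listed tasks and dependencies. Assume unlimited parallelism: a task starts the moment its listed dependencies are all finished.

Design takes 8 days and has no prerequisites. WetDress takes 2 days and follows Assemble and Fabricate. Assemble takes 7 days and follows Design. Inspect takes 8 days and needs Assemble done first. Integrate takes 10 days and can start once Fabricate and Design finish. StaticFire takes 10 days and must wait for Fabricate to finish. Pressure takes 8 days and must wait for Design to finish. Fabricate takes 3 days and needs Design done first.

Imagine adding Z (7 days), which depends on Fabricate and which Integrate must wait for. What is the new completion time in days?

Originally the job takes 23 days.
With Z inserted, Integrate now waits for max(Fabricate, Design, Z).
New critical path: Design→Fabricate→Z→Integrate = 8+3+7+10 = 28 ⇒ 28 days.

28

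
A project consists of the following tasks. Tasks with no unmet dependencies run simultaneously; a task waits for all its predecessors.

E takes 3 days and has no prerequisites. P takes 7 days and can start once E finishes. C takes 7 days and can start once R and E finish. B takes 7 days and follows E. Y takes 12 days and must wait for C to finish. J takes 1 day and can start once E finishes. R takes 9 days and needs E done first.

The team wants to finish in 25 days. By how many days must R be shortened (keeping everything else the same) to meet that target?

Current finish: 31 days; target: 25.
R is on every critical path, so each day cut from R cuts the finish by one (this holds down to a finish of 23).
Need 31 − 25 = 6 days off R → R becomes 3 days, finish becomes 25.

6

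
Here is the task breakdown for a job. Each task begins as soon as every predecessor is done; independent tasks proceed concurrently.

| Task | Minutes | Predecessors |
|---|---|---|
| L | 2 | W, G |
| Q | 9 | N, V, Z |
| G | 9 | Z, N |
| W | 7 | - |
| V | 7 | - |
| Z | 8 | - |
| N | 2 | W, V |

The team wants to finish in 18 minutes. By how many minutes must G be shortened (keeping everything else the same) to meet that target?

Current finish: 20 minutes; target: 18.
G is on every critical path, so each minute cut from G cuts the finish by one (this holds down to a finish of 18).
Need 20 − 18 = 2 minutes off G → G becomes 7 minutes, finish becomes 18.

2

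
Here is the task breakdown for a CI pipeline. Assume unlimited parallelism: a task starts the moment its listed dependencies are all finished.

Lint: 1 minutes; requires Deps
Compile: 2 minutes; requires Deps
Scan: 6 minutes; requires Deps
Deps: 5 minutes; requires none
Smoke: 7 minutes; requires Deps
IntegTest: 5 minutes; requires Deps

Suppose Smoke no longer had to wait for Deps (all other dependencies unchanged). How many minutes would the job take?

11

With the dependency in place, Deps→Smoke = 5+7 = 12 sets the finish at 12 minutes.
Without Deps→Smoke, Smoke's earliest start moves from 5 to 0.
The longest chain is now Deps→Scan = 5+6 = 11, so the job takes 11 minutes.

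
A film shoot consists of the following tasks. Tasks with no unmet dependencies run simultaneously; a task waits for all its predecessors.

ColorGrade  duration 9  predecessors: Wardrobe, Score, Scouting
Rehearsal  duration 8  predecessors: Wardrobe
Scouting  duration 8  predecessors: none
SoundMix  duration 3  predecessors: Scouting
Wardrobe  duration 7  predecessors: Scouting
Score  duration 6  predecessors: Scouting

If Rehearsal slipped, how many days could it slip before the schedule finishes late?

Scouting→Wardrobe→ColorGrade = 8+7+9 = 24 sets the makespan at 24 days.
Rehearsal finishes as early as 23 and must finish by 24.
Slack of Rehearsal = 16 − 15 = 1 day.

1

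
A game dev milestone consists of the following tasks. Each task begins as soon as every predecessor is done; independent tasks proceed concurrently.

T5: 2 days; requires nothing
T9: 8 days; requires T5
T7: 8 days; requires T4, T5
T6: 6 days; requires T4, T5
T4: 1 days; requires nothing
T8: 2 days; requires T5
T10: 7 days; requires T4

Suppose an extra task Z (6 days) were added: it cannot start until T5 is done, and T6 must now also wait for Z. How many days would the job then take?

Originally the job takes 10 days.
With Z inserted, T6 now waits for max(T4, T5, Z).
New critical path: T5→Z→T6 = 2+6+6 = 14 ⇒ 14 days.

14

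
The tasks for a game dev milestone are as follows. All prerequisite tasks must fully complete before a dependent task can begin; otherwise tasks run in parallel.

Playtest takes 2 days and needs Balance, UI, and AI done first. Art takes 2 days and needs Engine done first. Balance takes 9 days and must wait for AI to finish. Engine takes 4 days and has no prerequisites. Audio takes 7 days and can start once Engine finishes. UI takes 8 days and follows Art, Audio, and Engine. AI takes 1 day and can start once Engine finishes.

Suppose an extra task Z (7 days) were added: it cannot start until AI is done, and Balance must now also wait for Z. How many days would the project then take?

23

Originally the project takes 21 days.
With Z inserted, Balance now waits for max(AI, Z).
New critical path: Engine→AI→Z→Balance→Playtest = 4+1+7+9+2 = 23 ⇒ 23 days.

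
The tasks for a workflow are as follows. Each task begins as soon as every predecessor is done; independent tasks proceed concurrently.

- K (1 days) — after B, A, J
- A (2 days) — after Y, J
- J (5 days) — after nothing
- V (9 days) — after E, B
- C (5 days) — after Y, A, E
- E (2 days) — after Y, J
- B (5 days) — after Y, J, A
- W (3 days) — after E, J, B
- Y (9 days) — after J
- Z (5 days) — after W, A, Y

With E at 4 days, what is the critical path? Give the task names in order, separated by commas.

J, Y, A, B, V

The binding path is J→Y→A→B→V = 5+9+2+5+9 = 30; finish at 30 days.
E has 5 days of float (longest path through it is 25).
That remains the longest chain; total 30 days.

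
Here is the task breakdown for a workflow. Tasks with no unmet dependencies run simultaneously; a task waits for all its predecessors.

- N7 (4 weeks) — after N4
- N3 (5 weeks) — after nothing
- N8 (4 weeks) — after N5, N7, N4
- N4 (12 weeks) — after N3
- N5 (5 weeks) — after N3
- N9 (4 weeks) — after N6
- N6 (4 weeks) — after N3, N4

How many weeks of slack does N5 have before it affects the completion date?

11

The longest chain is N3→N4→N6→N9 = 5+12+4+4 = 25; overall finish 25 weeks.
Longest path through N5: 14 weeks (earliest finish 10, latest finish 21).
So N5 can slip 21 − 10 = 11 weeks.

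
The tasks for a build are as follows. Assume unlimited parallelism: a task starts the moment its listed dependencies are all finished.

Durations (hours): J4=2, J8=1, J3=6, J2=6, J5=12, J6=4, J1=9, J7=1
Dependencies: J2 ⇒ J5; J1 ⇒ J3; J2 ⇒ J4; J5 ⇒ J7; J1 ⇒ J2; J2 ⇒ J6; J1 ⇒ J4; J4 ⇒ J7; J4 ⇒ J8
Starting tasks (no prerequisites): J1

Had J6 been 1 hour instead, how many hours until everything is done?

28

Critical path before the change: J1→J2→J5→J7 = 9+6+12+1 = 28 giving 28 hours.
J6 is off the critical path — its longest chain is 19 hours, giving 9 of slack.
The critical path is still J1→J2→J5→J7; finish is now 28 hours.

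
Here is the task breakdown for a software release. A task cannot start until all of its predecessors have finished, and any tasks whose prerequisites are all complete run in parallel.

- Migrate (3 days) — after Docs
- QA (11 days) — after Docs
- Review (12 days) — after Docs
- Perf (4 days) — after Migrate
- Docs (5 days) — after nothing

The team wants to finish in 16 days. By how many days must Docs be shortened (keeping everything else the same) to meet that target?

1

Current finish: 17 days; target: 16.
Docs is on every critical path, so each day cut from Docs cuts the finish by one (this holds down to a finish of 13).
Need 17 − 16 = 1 day off Docs → Docs becomes 4 days, finish becomes 16.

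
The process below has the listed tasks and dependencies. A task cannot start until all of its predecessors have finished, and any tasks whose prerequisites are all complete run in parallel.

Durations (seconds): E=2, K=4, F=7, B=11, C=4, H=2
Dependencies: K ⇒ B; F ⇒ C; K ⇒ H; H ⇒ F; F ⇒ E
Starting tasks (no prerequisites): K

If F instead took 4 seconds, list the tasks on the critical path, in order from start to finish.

K, B

As given, the longest chain is K→H→F→C = 4+2+7+4 = 17, so the finish is 17 seconds.
F is on the critical path; changing it to 4 makes that path 14 seconds.
New critical path: K→B = 4+11 = 15 ⇒ 15 seconds.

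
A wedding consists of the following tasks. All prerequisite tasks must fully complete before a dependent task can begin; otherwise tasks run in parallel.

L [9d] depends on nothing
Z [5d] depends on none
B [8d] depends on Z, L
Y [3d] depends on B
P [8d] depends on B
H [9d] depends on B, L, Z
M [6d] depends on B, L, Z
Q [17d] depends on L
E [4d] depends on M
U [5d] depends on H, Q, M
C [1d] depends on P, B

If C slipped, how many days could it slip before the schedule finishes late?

Critical path: L→B→H→U = 9+8+9+5 = 31, so the finish is 31 days.
C finishes as early as 26 and must finish by 31.
Slack of C = 30 − 25 = 5 days.

5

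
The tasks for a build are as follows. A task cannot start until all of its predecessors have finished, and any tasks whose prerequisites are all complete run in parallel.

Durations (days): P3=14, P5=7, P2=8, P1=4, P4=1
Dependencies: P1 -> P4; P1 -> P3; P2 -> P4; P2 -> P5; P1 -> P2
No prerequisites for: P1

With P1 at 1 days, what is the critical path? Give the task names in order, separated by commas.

P1, P2, P5

Critical path before the change: P1→P2→P5 = 4+8+7 = 19 giving 19 days.
Since P1 is critical, the -3 change carries straight to that chain (now 16 days).
The critical path is still P1→P2→P5; finish is now 16 days.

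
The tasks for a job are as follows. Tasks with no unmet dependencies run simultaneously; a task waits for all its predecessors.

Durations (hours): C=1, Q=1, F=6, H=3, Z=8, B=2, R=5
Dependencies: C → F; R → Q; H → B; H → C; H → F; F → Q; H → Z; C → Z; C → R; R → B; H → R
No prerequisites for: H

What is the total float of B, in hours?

The longest chain is H→C→Z = 3+1+8 = 12; overall finish 12 hours.
B finishes as early as 11 and must finish by 12.
Slack of B = 10 − 9 = 1 hour.

1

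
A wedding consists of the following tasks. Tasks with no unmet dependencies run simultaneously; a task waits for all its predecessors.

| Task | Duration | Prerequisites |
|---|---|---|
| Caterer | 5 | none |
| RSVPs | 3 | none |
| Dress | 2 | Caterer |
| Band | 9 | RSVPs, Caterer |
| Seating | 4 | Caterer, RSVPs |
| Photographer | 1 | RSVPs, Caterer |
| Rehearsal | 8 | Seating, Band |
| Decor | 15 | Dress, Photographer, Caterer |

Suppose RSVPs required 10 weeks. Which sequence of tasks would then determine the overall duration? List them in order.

Actual critical path: Caterer→Dress→Decor = 5+2+15 = 22 ⇒ 22 weeks.
RSVPs has 2 weeks of float (longest path through it is 20).
Now RSVPs→Band→Rehearsal = 10+9+8 = 27 is longest, so the finish becomes 27 weeks.

RSVPs, Band, Rehearsal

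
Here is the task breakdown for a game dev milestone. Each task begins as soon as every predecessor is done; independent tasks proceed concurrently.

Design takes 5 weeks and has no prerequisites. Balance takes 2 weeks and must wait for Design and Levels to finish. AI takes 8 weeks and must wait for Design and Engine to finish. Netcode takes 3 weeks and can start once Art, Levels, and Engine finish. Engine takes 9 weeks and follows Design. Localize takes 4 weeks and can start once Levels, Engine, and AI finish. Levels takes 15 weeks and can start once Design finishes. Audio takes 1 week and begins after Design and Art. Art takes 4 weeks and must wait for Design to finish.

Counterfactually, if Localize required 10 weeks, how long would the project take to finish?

32

Baseline: Design→Engine→AI→Localize = 5+9+8+4 = 26 → 26 weeks.
Localize is on the critical path; changing it to 10 makes that path 32 weeks.
That remains the longest chain; total 32 weeks.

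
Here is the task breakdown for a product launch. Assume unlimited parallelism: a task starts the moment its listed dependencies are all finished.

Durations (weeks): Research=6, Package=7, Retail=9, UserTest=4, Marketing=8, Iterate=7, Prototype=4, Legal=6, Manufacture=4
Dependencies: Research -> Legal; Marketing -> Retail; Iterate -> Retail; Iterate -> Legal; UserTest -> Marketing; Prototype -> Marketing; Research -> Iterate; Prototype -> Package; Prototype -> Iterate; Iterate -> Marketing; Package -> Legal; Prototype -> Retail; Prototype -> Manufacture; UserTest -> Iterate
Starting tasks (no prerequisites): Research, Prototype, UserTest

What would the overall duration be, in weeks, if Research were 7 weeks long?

As given, the longest chain is Research→Iterate→Marketing→Retail = 6+7+8+9 = 30, so the finish is 30 weeks.
Research is on the critical path; changing it to 7 makes that path 31 weeks.
The critical path is still Research→Iterate→Marketing→Retail; finish is now 31 weeks.

31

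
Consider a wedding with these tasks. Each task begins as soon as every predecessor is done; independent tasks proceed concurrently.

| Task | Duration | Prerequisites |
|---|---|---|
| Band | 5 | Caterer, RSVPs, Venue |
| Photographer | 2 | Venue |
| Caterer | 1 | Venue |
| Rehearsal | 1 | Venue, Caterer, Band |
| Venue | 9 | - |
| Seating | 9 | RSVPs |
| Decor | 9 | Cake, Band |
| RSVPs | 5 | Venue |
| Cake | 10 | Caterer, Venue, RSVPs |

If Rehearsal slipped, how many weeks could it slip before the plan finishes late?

13

The longest chain is Venue→RSVPs→Cake→Decor = 9+5+10+9 = 33; overall finish 33 weeks.
Rehearsal finishes as early as 20 and must finish by 33.
Float = 33 − 20 = 13.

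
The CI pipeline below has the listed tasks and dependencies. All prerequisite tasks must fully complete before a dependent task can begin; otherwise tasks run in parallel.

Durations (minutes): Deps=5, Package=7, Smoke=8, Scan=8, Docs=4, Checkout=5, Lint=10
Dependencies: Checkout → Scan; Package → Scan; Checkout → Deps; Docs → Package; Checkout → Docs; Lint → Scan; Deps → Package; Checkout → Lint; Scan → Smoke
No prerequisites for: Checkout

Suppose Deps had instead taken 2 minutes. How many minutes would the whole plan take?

Actual critical path: Checkout→Deps→Package→Scan→Smoke = 5+5+7+8+8 = 33 ⇒ 33 minutes.
Since Deps is critical, the -3 change carries straight to that chain (now 30 minutes).
Now Checkout→Docs→Package→Scan→Smoke = 5+4+7+8+8 = 32 is longest, so the finish becomes 32 minutes.

32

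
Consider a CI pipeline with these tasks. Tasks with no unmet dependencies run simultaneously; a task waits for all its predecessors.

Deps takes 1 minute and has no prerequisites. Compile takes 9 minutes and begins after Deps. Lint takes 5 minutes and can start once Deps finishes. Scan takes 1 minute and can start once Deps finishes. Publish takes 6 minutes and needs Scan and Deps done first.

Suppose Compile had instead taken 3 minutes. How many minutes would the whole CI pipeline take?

The binding path is Deps→Compile = 1+9 = 10; finish at 10 minutes.
Compile is on the critical path; changing it to 3 makes that path 4 minutes.
The binding chain switches to Deps→Scan→Publish = 1+1+6 = 8; finish 8 minutes.

8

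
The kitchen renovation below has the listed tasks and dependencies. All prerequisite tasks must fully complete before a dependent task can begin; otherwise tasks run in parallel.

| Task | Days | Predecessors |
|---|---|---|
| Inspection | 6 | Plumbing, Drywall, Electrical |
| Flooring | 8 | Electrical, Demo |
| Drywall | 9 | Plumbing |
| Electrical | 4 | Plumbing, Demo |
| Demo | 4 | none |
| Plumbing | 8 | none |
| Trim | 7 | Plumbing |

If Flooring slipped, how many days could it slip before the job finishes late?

3

The longest chain is Plumbing→Drywall→Inspection = 8+9+6 = 23; overall finish 23 days.
Flooring finishes as early as 20 and must finish by 23.
So Flooring can slip 23 − 20 = 3 days.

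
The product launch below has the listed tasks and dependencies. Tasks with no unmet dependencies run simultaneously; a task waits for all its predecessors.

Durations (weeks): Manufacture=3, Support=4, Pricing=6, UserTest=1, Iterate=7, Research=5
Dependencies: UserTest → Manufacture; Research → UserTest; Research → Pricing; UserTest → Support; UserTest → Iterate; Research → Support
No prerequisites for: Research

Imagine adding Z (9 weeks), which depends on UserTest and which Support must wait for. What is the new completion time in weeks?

Originally the schedule takes 13 weeks.
With Z inserted, Support now waits for max(Research, UserTest, Z).
New critical path: Research→UserTest→Z→Support = 5+1+9+4 = 19 ⇒ 19 weeks.

19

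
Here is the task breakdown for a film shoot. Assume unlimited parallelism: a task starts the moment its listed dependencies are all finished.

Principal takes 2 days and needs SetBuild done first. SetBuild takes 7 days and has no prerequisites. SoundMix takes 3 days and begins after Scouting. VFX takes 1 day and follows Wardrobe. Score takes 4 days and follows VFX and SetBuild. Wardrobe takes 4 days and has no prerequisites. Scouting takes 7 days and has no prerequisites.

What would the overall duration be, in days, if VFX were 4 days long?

12

The binding path is SetBuild→Score = 7+4 = 11; finish at 11 days.
VFX is off the critical path — its longest chain is 9 days, giving 2 of slack.
New critical path: Wardrobe→VFX→Score = 4+4+4 = 12 ⇒ 12 days.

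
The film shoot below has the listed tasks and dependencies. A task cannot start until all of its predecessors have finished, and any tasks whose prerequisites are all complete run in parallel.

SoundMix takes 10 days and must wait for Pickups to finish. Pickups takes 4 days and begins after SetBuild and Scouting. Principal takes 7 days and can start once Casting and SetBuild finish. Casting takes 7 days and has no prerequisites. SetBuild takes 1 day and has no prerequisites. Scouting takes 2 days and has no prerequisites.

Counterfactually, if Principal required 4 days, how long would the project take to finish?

16

Critical path before the change: Scouting→Pickups→SoundMix = 2+4+10 = 16 giving 16 days.
The longest path through Principal is only 14 days, so Principal has float 2.
The critical path is still Scouting→Pickups→SoundMix; finish is now 16 days.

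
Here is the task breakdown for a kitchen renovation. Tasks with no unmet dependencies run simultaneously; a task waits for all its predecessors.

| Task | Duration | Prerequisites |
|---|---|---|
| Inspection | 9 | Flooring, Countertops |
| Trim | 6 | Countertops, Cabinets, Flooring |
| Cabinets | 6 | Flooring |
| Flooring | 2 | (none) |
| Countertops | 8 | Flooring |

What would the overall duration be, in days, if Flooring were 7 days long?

Critical path before the change: Flooring→Countertops→Inspection = 2+8+9 = 19 giving 19 days.
Since Flooring is critical, the +5 change carries straight to that chain (now 24 days).
The critical path is still Flooring→Countertops→Inspection; finish is now 24 days.

24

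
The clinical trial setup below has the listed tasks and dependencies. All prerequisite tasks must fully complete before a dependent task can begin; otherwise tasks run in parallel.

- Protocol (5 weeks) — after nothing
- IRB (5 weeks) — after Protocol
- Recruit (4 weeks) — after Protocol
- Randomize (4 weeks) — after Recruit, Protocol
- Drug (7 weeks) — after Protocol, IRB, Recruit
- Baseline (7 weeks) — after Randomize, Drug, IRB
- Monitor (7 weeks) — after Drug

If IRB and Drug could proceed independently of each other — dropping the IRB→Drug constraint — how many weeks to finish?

With the dependency in place, Protocol→IRB→Drug→Baseline = 5+5+7+7 = 24 sets the finish at 24 weeks.
Without IRB→Drug, Drug's earliest start moves from 10 to 9.
New critical path: Protocol→Recruit→Drug→Baseline = 5+4+7+7 = 23 ⇒ 23 weeks.

23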